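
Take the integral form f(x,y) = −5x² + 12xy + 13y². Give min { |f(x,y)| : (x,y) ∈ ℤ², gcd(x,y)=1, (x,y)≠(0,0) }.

river: ρ → (13,14,-4)
river: ρ → (-4,18,5)
river: ρ → (5,12,-13)
river: ρ → (-13,14,4)
river: ρ → (4,18,-5)
river: ρ → (-5,12,13)
closes: descent 0, river 6
min |a| on river = 4

4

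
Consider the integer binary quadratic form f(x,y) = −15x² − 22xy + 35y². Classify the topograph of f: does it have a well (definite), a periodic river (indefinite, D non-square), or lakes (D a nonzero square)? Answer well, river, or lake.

D = b²−4ac = (-22)² − 4·(-15)·35 = 2584
D > 0 non-square ⇒ indefinite ⇒ periodic river

river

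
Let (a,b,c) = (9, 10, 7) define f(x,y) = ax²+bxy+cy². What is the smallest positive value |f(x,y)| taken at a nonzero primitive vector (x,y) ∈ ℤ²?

translate: b→-8 (≡10 mod 18), so (9,10,7)→(9,-8,6)
flip: (9,-8,6)→(6,8,9)
translate: b→-4 (≡8 mod 12), so (6,8,9)→(6,-4,7)
reduced (well bottom): (6,-4,7) with a≤c, −a<b≤a
well minimum = a = 6

6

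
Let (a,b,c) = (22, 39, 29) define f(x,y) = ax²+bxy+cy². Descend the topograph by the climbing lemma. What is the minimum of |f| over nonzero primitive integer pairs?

translate: b→-5 (≡39 mod 44), so (22,39,29)→(22,-5,12)
flip: (22,-5,12)→(12,5,22)
reduced (well bottom): (12,5,22) with a≤c, −a<b≤a
well minimum = a = 12

12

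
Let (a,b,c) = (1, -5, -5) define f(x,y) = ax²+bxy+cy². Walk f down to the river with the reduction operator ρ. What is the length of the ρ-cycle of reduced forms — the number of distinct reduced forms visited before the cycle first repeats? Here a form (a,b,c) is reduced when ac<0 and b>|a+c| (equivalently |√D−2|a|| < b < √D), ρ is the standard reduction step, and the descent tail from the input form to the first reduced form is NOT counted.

D = 45, ⌊√D⌋ = 6
descent: ρ → (-5,5,1)  [lands on river]
river: ρ → (1,5,-5)
ρ-cycle length = 2 (tail of 1 descent step not counted)

2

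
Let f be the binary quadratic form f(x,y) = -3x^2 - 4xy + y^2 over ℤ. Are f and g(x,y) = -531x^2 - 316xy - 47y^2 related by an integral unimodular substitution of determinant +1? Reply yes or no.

D₁ = 28, D₂ = 28
river cycle of f (length 4): (1, 4, -3), (-3, 2, 2), (2, 2, -3), (-3, 4, 1)
river cycle of g (length 4): (1, 4, -3), (-3, 2, 2), (2, 2, -3), (-3, 4, 1)
cycles coincide ⇒ equivalent

yes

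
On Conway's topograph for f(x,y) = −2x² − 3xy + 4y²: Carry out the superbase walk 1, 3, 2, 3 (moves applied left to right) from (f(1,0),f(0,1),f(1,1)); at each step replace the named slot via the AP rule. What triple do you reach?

start (-2,4,-1) = (f(1,0),f(0,1),f(1,1))
replace slot 1: 2·(4+(-1)) − (-2) = 8 → (8,4,-1)
replace slot 3: 2·(8+4) − (-1) = 25 → (8,4,25)
replace slot 2: 2·(8+25) − 4 = 62 → (8,62,25)
replace slot 3: 2·(8+62) − 25 = 115 → (8,62,115)

8,62,115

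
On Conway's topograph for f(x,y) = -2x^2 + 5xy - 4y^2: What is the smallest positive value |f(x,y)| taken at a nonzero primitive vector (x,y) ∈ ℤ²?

translate: b→-1 (≡-5 mod 4), so (2,-5,4)→(2,-1,1)
flip: (2,-1,1)→(1,1,2)
reduced (well bottom): (1,1,2) with a≤c, −a<b≤a
well minimum |f| = |-1| = 1 (negative-definite)

1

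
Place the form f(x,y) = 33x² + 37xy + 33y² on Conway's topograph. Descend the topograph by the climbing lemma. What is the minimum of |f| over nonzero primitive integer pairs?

translate: b→-29 (≡37 mod 66), so (33,37,33)→(33,-29,29)
flip: (33,-29,29)→(29,29,33)
reduced (well bottom): (29,29,33) with a≤c, −a<b≤a
well minimum = a = 29

29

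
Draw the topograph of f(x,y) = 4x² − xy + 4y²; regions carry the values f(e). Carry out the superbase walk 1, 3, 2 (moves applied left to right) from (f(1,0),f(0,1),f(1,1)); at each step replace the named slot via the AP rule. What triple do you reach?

start (4,4,7) = (f(1,0),f(0,1),f(1,1))
replace slot 1: 2·(4+7) − 4 = 18 → (18,4,7)
replace slot 3: 2·(18+4) − 7 = 37 → (18,4,37)
replace slot 2: 2·(18+37) − 4 = 106 → (18,106,37)

18,106,37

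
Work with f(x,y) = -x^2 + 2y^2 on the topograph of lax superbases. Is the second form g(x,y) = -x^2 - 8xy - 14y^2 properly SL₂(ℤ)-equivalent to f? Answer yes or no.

D₁ = 8, D₂ = 8
river cycle of f (length 2): (-1, 2, 1), (1, 2, -1)
river cycle of g (length 2): (-1, 2, 1), (1, 2, -1)
cycles coincide ⇒ equivalent

yes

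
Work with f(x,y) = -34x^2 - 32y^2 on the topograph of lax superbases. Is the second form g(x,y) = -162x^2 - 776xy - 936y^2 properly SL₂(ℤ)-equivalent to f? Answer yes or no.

D₁ = -4352, D₂ = -4352
f is negative-definite; reduce −f:
−f: flip: (34,0,32)→(32,0,34)
−f: reduced (well bottom): (32,0,34) with a≤c, −a<b≤a
flip sign back: reduced form of f is (-32,0,-34)
g is negative-definite; reduce −g:
−g: translate: b→128 (≡776 mod 324), so (162,776,936)→(162,128,32)
−g: flip: (162,128,32)→(32,-128,162)
−g: translate: b→0 (≡-128 mod 64), so (32,-128,162)→(32,0,34)
−g: reduced (well bottom): (32,0,34) with a≤c, −a<b≤a
flip sign back: reduced form of g is (-32,0,-34)
reduced forms (-32, 0, -34) vs (-32, 0, -34) ⇒ equivalent

yes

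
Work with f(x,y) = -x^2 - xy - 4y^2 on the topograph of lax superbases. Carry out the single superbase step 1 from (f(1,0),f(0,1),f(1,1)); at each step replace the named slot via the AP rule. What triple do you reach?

start (-1,-4,-6) = (f(1,0),f(0,1),f(1,1))
replace slot 1: 2·((-4)+(-6)) − (-1) = -19 → (-19,-4,-6)

-19,-4,-6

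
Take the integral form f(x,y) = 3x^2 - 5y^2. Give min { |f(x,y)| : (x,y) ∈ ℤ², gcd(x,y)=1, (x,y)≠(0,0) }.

descent: ρ → (-5,0,3)
descent: ρ → (3,6,-2)  [lands on river]
river: ρ → (-2,6,3)
closes: descent 2, river 2
min |a| on river = 2

2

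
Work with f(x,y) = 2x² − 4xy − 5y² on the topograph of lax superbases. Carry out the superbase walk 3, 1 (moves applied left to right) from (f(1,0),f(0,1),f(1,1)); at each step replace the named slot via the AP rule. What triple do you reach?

start (2,-5,-7) = (f(1,0),f(0,1),f(1,1))
replace slot 3: 2·(2+(-5)) − (-7) = 1 → (2,-5,1)
replace slot 1: 2·((-5)+1) − 2 = -10 → (-10,-5,1)

-10,-5,1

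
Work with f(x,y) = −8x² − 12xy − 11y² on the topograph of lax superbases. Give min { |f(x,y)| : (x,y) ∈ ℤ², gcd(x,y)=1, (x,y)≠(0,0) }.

translate: b→-4 (≡12 mod 16), so (8,12,11)→(8,-4,7)
flip: (8,-4,7)→(7,4,8)
reduced (well bottom): (7,4,8) with a≤c, −a<b≤a
well minimum |f| = |-7| = 7 (negative-definite)

7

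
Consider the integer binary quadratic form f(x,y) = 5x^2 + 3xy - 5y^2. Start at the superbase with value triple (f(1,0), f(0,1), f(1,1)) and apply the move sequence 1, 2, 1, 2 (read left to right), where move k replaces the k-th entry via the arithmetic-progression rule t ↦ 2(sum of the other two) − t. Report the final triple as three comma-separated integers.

start (5,-5,3) = (f(1,0),f(0,1),f(1,1))
replace slot 1: 2·((-5)+3) − 5 = -9 → (-9,-5,3)
replace slot 2: 2·((-9)+3) − (-5) = -7 → (-9,-7,3)
replace slot 1: 2·((-7)+3) − (-9) = 1 → (1,-7,3)
replace slot 2: 2·(1+3) − (-7) = 15 → (1,15,3)

1,15,3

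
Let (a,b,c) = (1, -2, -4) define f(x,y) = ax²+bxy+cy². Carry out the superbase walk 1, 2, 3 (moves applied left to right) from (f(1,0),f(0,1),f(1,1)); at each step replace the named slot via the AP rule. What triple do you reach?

start (1,-4,-5) = (f(1,0),f(0,1),f(1,1))
replace slot 1: 2·((-4)+(-5)) − 1 = -19 → (-19,-4,-5)
replace slot 2: 2·((-19)+(-5)) − (-4) = -44 → (-19,-44,-5)
replace slot 3: 2·((-19)+(-44)) − (-5) = -121 → (-19,-44,-121)

-19,-44,-121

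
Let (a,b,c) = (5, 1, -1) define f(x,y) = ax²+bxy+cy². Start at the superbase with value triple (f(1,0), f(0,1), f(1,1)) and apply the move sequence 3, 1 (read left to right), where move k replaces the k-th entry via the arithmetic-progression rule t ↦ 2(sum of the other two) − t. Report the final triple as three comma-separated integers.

start (5,-1,5) = (f(1,0),f(0,1),f(1,1))
replace slot 3: 2·(5+(-1)) − 5 = 3 → (5,-1,3)
replace slot 1: 2·((-1)+3) − 5 = -1 → (-1,-1,3)

-1,-1,3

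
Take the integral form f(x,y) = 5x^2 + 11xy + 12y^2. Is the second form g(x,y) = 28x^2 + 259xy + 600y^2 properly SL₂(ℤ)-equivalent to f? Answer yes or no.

D₁ = -119, D₂ = -119
f: translate: b→1 (≡11 mod 10), so (5,11,12)→(5,1,6)
f: reduced (well bottom): (5,1,6) with a≤c, −a<b≤a
g: translate: b→-21 (≡259 mod 56), so (28,259,600)→(28,-21,5)
g: flip: (28,-21,5)→(5,21,28)
g: translate: b→1 (≡21 mod 10), so (5,21,28)→(5,1,6)
g: reduced (well bottom): (5,1,6) with a≤c, −a<b≤a
reduced forms (5, 1, 6) vs (5, 1, 6) ⇒ equivalent

yes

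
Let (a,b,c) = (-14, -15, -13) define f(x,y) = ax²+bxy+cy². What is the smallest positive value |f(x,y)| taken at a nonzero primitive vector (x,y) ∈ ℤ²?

translate: b→-13 (≡15 mod 28), so (14,15,13)→(14,-13,12)
flip: (14,-13,12)→(12,13,14)
translate: b→-11 (≡13 mod 24), so (12,13,14)→(12,-11,13)
reduced (well bottom): (12,-11,13) with a≤c, −a<b≤a
well minimum |f| = |-12| = 12 (negative-definite)

12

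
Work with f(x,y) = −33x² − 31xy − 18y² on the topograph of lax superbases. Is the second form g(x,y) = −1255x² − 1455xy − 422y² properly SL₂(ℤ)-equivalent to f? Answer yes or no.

D₁ = -1415, D₂ = -1415
f is negative-definite; reduce −f:
−f: flip: (33,31,18)→(18,-31,33)
−f: translate: b→5 (≡-31 mod 36), so (18,-31,33)→(18,5,20)
−f: reduced (well bottom): (18,5,20) with a≤c, −a<b≤a
flip sign back: reduced form of f is (-18,-5,-20)
g is negative-definite; reduce −g:
−g: translate: b→-1055 (≡1455 mod 2510), so (1255,1455,422)→(1255,-1055,222)
−g: flip: (1255,-1055,222)→(222,1055,1255)
−g: translate: b→167 (≡1055 mod 444), so (222,1055,1255)→(222,167,33)
−g: flip: (222,167,33)→(33,-167,222)
−g: translate: b→31 (≡-167 mod 66), so (33,-167,222)→(33,31,18)
−g: flip: (33,31,18)→(18,-31,33)
−g: translate: b→5 (≡-31 mod 36), so (18,-31,33)→(18,5,20)
−g: reduced (well bottom): (18,5,20) with a≤c, −a<b≤a
flip sign back: reduced form of g is (-18,-5,-20)
reduced forms (-18, -5, -20) vs (-18, -5, -20) ⇒ equivalent

yes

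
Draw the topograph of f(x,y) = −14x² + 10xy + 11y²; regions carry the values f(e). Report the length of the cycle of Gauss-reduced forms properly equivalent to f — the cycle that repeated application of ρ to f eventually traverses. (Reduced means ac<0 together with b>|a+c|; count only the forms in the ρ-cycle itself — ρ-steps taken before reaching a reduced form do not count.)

D = 716, ⌊√D⌋ = 26
river: ρ → (11,12,-13)
river: ρ → (-13,14,10)
river: ρ → (10,26,-1)
river: ρ → (-1,26,10)
river: ρ → (10,14,-13)
river: ρ → (-13,12,11)
river: ρ → (11,10,-14)
river: ρ → (-14,18,7)
river: ρ → (7,24,-5)
river: ρ → (-5,26,2)
river: ρ → (2,26,-5)
river: ρ → (-5,24,7)
river: ρ → (7,18,-14)
river: ρ → (-14,10,11)
ρ-cycle length = 14 (tail of 0 descent steps not counted)

14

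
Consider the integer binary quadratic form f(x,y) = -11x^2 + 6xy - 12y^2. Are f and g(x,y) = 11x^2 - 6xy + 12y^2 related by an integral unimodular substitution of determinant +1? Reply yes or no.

D₁ = -492, D₂ = -492
f is negative-definite; reduce −f:
−f: reduced (well bottom): (11,-6,12) with a≤c, −a<b≤a
flip sign back: reduced form of f is (-11,6,-12)
g: reduced (well bottom): (11,-6,12) with a≤c, −a<b≤a
reduced forms (-11, 6, -12) vs (11, -6, 12) ⇒ inequivalent

no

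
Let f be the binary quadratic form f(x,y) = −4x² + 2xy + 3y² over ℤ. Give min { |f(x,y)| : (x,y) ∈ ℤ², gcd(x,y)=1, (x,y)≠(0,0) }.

river: ρ → (3,4,-3)
river: ρ → (-3,2,4)
river: ρ → (4,6,-1)
river: ρ → (-1,6,4)
river: ρ → (4,2,-3)
river: ρ → (-3,4,3)
river: ρ → (3,2,-4)
river: ρ → (-4,6,1)
river: ρ → (1,6,-4)
river: ρ → (-4,2,3)
closes: descent 0, river 10
min |a| on river = 1

1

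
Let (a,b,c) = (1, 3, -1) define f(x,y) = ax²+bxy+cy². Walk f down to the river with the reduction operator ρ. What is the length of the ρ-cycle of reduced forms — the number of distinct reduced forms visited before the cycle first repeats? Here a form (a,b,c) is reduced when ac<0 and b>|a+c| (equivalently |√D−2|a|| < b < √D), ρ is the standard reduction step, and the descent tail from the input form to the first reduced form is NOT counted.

D = 13, ⌊√D⌋ = 3
river: ρ → (-1,3,1)
river: ρ → (1,3,-1)
ρ-cycle length = 2 (tail of 0 descent steps not counted)

2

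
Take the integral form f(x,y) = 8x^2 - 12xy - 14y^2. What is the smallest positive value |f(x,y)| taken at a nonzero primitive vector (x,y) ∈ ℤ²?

descent: ρ → (-14,12,8)  [lands on river]
river: ρ → (8,20,-6)
river: ρ → (-6,16,14)
river: ρ → (14,12,-8)
river: ρ → (-8,20,6)
river: ρ → (6,16,-14)
closes: descent 1, river 6
min |a| on river = 6

6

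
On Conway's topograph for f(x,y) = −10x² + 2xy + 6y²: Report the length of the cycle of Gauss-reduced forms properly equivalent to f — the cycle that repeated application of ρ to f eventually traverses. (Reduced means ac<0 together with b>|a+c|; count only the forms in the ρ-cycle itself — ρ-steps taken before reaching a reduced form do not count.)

D = 244, ⌊√D⌋ = 15
descent: ρ → (6,10,-6)  [lands on river]
river: ρ → (-6,14,2)
river: ρ → (2,14,-6)
river: ρ → (-6,10,6)
river: ρ → (6,14,-2)
river: ρ → (-2,14,6)
ρ-cycle length = 6 (tail of 1 descent step not counted)

6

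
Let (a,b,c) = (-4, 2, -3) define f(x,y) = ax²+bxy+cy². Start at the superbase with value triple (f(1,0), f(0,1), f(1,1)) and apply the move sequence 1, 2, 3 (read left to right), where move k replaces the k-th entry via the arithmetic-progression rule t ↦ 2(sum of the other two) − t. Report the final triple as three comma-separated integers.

start (-4,-3,-5) = (f(1,0),f(0,1),f(1,1))
replace slot 1: 2·((-3)+(-5)) − (-4) = -12 → (-12,-3,-5)
replace slot 2: 2·((-12)+(-5)) − (-3) = -31 → (-12,-31,-5)
replace slot 3: 2·((-12)+(-31)) − (-5) = -81 → (-12,-31,-81)

-12,-31,-81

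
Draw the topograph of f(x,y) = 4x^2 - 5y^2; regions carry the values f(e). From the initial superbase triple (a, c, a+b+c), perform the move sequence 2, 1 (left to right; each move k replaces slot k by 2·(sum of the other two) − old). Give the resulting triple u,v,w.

start (4,-5,-1) = (f(1,0),f(0,1),f(1,1))
replace slot 2: 2·(4+(-1)) − (-5) = 11 → (4,11,-1)
replace slot 1: 2·(11+(-1)) − 4 = 16 → (16,11,-1)

16,11,-1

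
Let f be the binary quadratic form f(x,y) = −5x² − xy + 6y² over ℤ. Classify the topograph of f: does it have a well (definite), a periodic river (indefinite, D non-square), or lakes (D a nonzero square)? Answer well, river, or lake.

D = b²−4ac = (-1)² − 4·(-5)·6 = 121
D = 11² is a perfect square ⇒ form factors over ℤ ⇒ lakes

lake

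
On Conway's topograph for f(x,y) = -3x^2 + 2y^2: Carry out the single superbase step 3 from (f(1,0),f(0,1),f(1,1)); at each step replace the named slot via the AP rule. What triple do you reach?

start (-3,2,-1) = (f(1,0),f(0,1),f(1,1))
replace slot 3: 2·((-3)+2) − (-1) = -1 → (-3,2,-1)

-3,2,-1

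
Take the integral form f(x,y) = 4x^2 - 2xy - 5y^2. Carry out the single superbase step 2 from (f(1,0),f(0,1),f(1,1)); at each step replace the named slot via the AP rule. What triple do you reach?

start (4,-5,-3) = (f(1,0),f(0,1),f(1,1))
replace slot 2: 2·(4+(-3)) − (-5) = 7 → (4,7,-3)

4,7,-3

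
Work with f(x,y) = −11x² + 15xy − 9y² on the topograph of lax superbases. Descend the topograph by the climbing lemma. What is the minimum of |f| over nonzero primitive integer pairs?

translate: b→7 (≡-15 mod 22), so (11,-15,9)→(11,7,5)
flip: (11,7,5)→(5,-7,11)
translate: b→3 (≡-7 mod 10), so (5,-7,11)→(5,3,9)
reduced (well bottom): (5,3,9) with a≤c, −a<b≤a
well minimum |f| = |-5| = 5 (negative-definite)

5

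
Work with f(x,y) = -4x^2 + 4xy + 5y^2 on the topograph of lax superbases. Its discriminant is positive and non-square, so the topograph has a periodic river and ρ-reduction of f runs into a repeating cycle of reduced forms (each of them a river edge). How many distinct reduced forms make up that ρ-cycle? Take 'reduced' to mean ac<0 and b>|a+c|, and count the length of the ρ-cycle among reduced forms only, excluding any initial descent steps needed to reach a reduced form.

D = 96, ⌊√D⌋ = 9
river: ρ → (5,6,-3)
river: ρ → (-3,6,5)
river: ρ → (5,4,-4)
river: ρ → (-4,4,5)
ρ-cycle length = 4 (tail of 0 descent steps not counted)

4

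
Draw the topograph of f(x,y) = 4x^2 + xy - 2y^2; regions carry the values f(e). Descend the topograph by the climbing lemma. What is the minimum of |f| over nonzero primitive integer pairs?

descent: ρ → (-2,3,3)  [lands on river]
river: ρ → (3,3,-2)
river: ρ → (-2,5,1)
river: ρ → (1,5,-2)
closes: descent 1, river 4
min |a| on river = 1

1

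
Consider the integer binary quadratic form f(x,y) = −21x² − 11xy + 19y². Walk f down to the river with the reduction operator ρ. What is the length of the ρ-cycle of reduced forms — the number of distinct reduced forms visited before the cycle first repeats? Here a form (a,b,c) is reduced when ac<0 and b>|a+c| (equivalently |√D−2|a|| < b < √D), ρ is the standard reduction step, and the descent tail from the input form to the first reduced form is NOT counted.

D = 1717, ⌊√D⌋ = 41
descent: ρ → (19,11,-21)  [lands on river]
river: ρ → (-21,31,9)
river: ρ → (9,41,-1)
river: ρ → (-1,41,9)
river: ρ → (9,31,-21)
river: ρ → (-21,11,19)
river: ρ → (19,27,-13)
river: ρ → (-13,25,21)
river: ρ → (21,17,-17)
river: ρ → (-17,17,21)
river: ρ → (21,25,-13)
river: ρ → (-13,27,19)
ρ-cycle length = 12 (tail of 1 descent step not counted)

12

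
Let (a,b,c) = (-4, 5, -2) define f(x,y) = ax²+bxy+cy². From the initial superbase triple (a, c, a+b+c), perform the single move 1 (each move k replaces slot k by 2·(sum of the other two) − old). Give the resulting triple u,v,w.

start (-4,-2,-1) = (f(1,0),f(0,1),f(1,1))
replace slot 1: 2·((-2)+(-1)) − (-4) = -2 → (-2,-2,-1)

-2,-2,-1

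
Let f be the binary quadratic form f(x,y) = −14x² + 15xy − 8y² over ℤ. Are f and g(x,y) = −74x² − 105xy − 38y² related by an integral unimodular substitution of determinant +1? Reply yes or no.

D₁ = -223, D₂ = -223
f is negative-definite; reduce −f:
−f: translate: b→13 (≡-15 mod 28), so (14,-15,8)→(14,13,7)
−f: flip: (14,13,7)→(7,-13,14)
−f: translate: b→1 (≡-13 mod 14), so (7,-13,14)→(7,1,8)
−f: reduced (well bottom): (7,1,8) with a≤c, −a<b≤a
flip sign back: reduced form of f is (-7,-1,-8)
g is negative-definite; reduce −g:
−g: translate: b→-43 (≡105 mod 148), so (74,105,38)→(74,-43,7)
−g: flip: (74,-43,7)→(7,43,74)
−g: translate: b→1 (≡43 mod 14), so (7,43,74)→(7,1,8)
−g: reduced (well bottom): (7,1,8) with a≤c, −a<b≤a
flip sign back: reduced form of g is (-7,-1,-8)
reduced forms (-7, -1, -8) vs (-7, -1, -8) ⇒ equivalent

yes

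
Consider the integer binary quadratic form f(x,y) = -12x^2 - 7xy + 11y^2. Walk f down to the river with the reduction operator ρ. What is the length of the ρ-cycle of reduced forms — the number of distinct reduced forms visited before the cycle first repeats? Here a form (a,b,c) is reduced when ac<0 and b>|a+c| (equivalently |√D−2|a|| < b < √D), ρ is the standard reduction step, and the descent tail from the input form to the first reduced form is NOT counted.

D = 577, ⌊√D⌋ = 24
descent: ρ → (11,7,-12)  [lands on river]
river: ρ → (-12,17,6)
river: ρ → (6,19,-9)
river: ρ → (-9,17,8)
river: ρ → (8,15,-11)
river: ρ → (-11,7,12)
river: ρ → (12,17,-6)
river: ρ → (-6,19,9)
river: ρ → (9,17,-8)
river: ρ → (-8,15,11)
ρ-cycle length = 10 (tail of 1 descent step not counted)

10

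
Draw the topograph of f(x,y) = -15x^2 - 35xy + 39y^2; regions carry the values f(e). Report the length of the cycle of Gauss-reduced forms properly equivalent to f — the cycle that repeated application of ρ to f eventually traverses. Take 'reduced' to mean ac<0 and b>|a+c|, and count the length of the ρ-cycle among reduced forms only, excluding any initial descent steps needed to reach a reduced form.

D = 3565, ⌊√D⌋ = 59
descent: ρ → (39,35,-15)  [lands on river]
river: ρ → (-15,55,9)
river: ρ → (9,53,-21)
river: ρ → (-21,31,31)
river: ρ → (31,31,-21)
river: ρ → (-21,53,9)
river: ρ → (9,55,-15)
river: ρ → (-15,35,39)
river: ρ → (39,43,-11)
river: ρ → (-11,45,35)
river: ρ → (35,25,-21)
river: ρ → (-21,59,1)
river: ρ → (1,59,-21)
river: ρ → (-21,25,35)
river: ρ → (35,45,-11)
river: ρ → (-11,43,39)
ρ-cycle length = 16 (tail of 1 descent step not counted)

16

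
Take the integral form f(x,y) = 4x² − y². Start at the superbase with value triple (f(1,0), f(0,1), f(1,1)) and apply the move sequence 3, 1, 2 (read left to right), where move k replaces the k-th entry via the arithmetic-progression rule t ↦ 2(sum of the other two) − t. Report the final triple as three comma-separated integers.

start (4,-1,3) = (f(1,0),f(0,1),f(1,1))
replace slot 3: 2·(4+(-1)) − 3 = 3 → (4,-1,3)
replace slot 1: 2·((-1)+3) − 4 = 0 → (0,-1,3)
replace slot 2: 2·(0+3) − (-1) = 7 → (0,7,3)

0,7,3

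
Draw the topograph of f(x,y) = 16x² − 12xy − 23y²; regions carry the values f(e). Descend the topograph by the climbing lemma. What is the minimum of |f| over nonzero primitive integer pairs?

descent: ρ → (-23,12,16)  [lands on river]
river: ρ → (16,20,-19)
river: ρ → (-19,18,17)
river: ρ → (17,16,-20)
river: ρ → (-20,24,13)
river: ρ → (13,28,-16)
river: ρ → (-16,36,5)
river: ρ → (5,34,-23)
closes: descent 1, river 8
min |a| on river = 5

5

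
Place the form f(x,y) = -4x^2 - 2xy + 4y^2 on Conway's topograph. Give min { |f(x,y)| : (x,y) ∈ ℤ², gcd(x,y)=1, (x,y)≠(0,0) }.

descent: ρ → (4,2,-4)  [lands on river]
river: ρ → (-4,6,2)
river: ρ → (2,6,-4)
river: ρ → (-4,2,4)
river: ρ → (4,6,-2)
river: ρ → (-2,6,4)
closes: descent 1, river 6
min |a| on river = 2

2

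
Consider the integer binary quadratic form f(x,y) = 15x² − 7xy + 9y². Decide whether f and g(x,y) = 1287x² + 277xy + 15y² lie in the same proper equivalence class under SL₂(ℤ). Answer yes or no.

D₁ = -491, D₂ = -491
f: flip: (15,-7,9)→(9,7,15)
f: reduced (well bottom): (9,7,15) with a≤c, −a<b≤a
g: flip: (1287,277,15)→(15,-277,1287)
g: translate: b→-7 (≡-277 mod 30), so (15,-277,1287)→(15,-7,9)
g: flip: (15,-7,9)→(9,7,15)
g: reduced (well bottom): (9,7,15) with a≤c, −a<b≤a
reduced forms (9, 7, 15) vs (9, 7, 15) ⇒ equivalent

yes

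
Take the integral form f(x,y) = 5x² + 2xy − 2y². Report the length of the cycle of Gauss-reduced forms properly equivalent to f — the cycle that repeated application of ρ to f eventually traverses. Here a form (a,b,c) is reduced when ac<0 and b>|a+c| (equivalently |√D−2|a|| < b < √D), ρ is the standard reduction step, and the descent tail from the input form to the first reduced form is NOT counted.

D = 44, ⌊√D⌋ = 6
descent: ρ → (-2,6,1)  [lands on river]
river: ρ → (1,6,-2)
ρ-cycle length = 2 (tail of 1 descent step not counted)

2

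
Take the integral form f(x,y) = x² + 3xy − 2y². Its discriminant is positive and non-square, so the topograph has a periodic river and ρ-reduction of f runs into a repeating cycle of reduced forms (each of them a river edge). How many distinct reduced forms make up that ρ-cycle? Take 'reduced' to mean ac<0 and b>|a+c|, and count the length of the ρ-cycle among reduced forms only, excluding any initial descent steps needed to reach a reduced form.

D = 17, ⌊√D⌋ = 4
river: ρ → (-2,1,2)
river: ρ → (2,3,-1)
river: ρ → (-1,3,2)
river: ρ → (2,1,-2)
river: ρ → (-2,3,1)
river: ρ → (1,3,-2)
ρ-cycle length = 6 (tail of 0 descent steps not counted)

6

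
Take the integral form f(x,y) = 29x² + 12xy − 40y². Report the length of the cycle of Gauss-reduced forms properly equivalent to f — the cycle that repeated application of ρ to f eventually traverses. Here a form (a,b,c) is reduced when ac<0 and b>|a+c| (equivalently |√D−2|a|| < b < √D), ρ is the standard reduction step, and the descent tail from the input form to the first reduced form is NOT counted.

D = 4784, ⌊√D⌋ = 69
river: ρ → (-40,68,1)
river: ρ → (1,68,-40)
river: ρ → (-40,12,29)
river: ρ → (29,46,-23)
river: ρ → (-23,46,29)
river: ρ → (29,12,-40)
ρ-cycle length = 6 (tail of 0 descent steps not counted)

6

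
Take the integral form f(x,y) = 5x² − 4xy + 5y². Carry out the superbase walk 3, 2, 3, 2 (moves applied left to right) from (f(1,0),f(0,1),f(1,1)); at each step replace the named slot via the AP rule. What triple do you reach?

start (5,5,6) = (f(1,0),f(0,1),f(1,1))
replace slot 3: 2·(5+5) − 6 = 14 → (5,5,14)
replace slot 2: 2·(5+14) − 5 = 33 → (5,33,14)
replace slot 3: 2·(5+33) − 14 = 62 → (5,33,62)
replace slot 2: 2·(5+62) − 33 = 101 → (5,101,62)

5,101,62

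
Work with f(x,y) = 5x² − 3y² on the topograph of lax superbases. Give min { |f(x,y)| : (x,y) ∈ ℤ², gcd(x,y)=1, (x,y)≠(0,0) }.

descent: ρ → (-3,6,2)  [lands on river]
river: ρ → (2,6,-3)
closes: descent 1, river 2
min |a| on river = 2

2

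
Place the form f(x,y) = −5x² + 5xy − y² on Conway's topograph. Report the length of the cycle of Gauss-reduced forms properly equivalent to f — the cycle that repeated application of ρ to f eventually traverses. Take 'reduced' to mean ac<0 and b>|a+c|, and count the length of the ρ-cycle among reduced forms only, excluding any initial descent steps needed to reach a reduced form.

D = 5, ⌊√D⌋ = 2
descent: ρ → (-1,1,1)  [lands on river]
river: ρ → (1,1,-1)
ρ-cycle length = 2 (tail of 1 descent step not counted)

2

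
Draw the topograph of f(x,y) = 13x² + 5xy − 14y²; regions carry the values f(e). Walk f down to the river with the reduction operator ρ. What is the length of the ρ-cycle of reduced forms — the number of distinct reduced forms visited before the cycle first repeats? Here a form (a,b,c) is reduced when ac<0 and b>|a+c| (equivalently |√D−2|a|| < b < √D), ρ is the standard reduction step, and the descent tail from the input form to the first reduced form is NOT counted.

D = 753, ⌊√D⌋ = 27
river: ρ → (-14,23,4)
river: ρ → (4,25,-8)
river: ρ → (-8,23,7)
river: ρ → (7,19,-14)
river: ρ → (-14,9,12)
river: ρ → (12,15,-11)
river: ρ → (-11,7,16)
river: ρ → (16,25,-2)
river: ρ → (-2,27,3)
river: ρ → (3,27,-2)
river: ρ → (-2,25,16)
river: ρ → (16,7,-11)
river: ρ → (-11,15,12)
river: ρ → (12,9,-14)
river: ρ → (-14,19,7)
river: ρ → (7,23,-8)
river: ρ → (-8,25,4)
river: ρ → (4,23,-14)
river: ρ → (-14,5,13)
river: ρ → (13,21,-6)
river: ρ → (-6,27,1)
river: ρ → (1,27,-6)
river: ρ → (-6,21,13)
river: ρ → (13,5,-14)
ρ-cycle length = 24 (tail of 0 descent steps not counted)

24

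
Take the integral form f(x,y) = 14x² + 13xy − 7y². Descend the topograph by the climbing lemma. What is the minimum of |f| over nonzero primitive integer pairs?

river: ρ → (-7,15,12)
river: ρ → (12,9,-10)
river: ρ → (-10,11,11)
river: ρ → (11,11,-10)
river: ρ → (-10,9,12)
river: ρ → (12,15,-7)
river: ρ → (-7,13,14)
river: ρ → (14,15,-6)
river: ρ → (-6,21,5)
river: ρ → (5,19,-10)
river: ρ → (-10,21,3)
river: ρ → (3,21,-10)
river: ρ → (-10,19,5)
river: ρ → (5,21,-6)
river: ρ → (-6,15,14)
river: ρ → (14,13,-7)
closes: descent 0, river 16
min |a| on river = 3

3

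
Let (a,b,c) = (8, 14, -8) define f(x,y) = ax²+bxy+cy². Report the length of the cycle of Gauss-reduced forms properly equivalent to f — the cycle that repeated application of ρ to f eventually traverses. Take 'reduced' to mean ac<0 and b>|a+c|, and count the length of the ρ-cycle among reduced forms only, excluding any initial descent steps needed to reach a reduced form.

D = 452, ⌊√D⌋ = 21
river: ρ → (-8,18,4)
river: ρ → (4,14,-16)
river: ρ → (-16,18,2)
river: ρ → (2,18,-16)
river: ρ → (-16,14,4)
river: ρ → (4,18,-8)
river: ρ → (-8,14,8)
river: ρ → (8,18,-4)
river: ρ → (-4,14,16)
river: ρ → (16,18,-2)
river: ρ → (-2,18,16)
river: ρ → (16,14,-4)
river: ρ → (-4,18,8)
river: ρ → (8,14,-8)
ρ-cycle length = 14 (tail of 0 descent steps not counted)

14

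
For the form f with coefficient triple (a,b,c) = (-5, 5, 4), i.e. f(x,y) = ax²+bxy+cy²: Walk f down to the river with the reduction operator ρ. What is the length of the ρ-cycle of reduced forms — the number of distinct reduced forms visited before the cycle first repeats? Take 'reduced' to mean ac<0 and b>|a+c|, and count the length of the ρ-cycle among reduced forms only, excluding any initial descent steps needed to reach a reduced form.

D = 105, ⌊√D⌋ = 10
river: ρ → (4,3,-6)
river: ρ → (-6,9,1)
river: ρ → (1,9,-6)
river: ρ → (-6,3,4)
river: ρ → (4,5,-5)
river: ρ → (-5,5,4)
ρ-cycle length = 6 (tail of 0 descent steps not counted)

6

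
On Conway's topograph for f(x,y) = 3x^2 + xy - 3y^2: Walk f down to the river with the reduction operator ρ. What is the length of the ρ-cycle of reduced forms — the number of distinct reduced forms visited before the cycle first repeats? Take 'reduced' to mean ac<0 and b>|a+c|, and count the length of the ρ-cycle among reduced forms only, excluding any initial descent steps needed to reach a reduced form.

D = 37, ⌊√D⌋ = 6
river: ρ → (-3,5,1)
river: ρ → (1,5,-3)
river: ρ → (-3,1,3)
river: ρ → (3,5,-1)
river: ρ → (-1,5,3)
river: ρ → (3,1,-3)
ρ-cycle length = 6 (tail of 0 descent steps not counted)

6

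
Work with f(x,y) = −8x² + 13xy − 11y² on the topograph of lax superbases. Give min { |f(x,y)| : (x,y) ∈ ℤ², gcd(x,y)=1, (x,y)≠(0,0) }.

translate: b→3 (≡-13 mod 16), so (8,-13,11)→(8,3,6)
flip: (8,3,6)→(6,-3,8)
reduced (well bottom): (6,-3,8) with a≤c, −a<b≤a
well minimum |f| = |-6| = 6 (negative-definite)

6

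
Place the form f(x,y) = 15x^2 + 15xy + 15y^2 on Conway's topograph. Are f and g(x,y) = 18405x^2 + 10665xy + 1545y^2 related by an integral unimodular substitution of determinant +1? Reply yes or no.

D₁ = -675, D₂ = -675
f: reduced (well bottom): (15,15,15) with a≤c, −a<b≤a
g: flip: (18405,10665,1545)→(1545,-10665,18405)
g: translate: b→-1395 (≡-10665 mod 3090), so (1545,-10665,18405)→(1545,-1395,315)
g: flip: (1545,-1395,315)→(315,1395,1545)
g: translate: b→135 (≡1395 mod 630), so (315,1395,1545)→(315,135,15)
g: flip: (315,135,15)→(15,-135,315)
g: translate: b→15 (≡-135 mod 30), so (15,-135,315)→(15,15,15)
g: reduced (well bottom): (15,15,15) with a≤c, −a<b≤a
reduced forms (15, 15, 15) vs (15, 15, 15) ⇒ equivalent

yes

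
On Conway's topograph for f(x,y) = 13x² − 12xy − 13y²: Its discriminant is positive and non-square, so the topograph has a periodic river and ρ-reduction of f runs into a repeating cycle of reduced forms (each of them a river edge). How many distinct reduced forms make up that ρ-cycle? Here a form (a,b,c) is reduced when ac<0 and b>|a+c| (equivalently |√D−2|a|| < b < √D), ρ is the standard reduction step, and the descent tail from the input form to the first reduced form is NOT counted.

D = 820, ⌊√D⌋ = 28
descent: ρ → (-13,12,13)  [lands on river]
river: ρ → (13,14,-12)
river: ρ → (-12,10,15)
river: ρ → (15,20,-7)
river: ρ → (-7,22,12)
river: ρ → (12,26,-3)
river: ρ → (-3,28,3)
river: ρ → (3,26,-12)
river: ρ → (-12,22,7)
river: ρ → (7,20,-15)
river: ρ → (-15,10,12)
river: ρ → (12,14,-13)
ρ-cycle length = 12 (tail of 1 descent step not counted)

12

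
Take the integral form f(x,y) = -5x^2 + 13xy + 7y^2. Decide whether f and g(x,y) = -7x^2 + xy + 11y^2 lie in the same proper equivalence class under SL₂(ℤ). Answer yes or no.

D₁ = 309, D₂ = 309
river cycle of f (length 6): (7, 15, -3), (-3, 15, 7), (7, 13, -5), (-5, 17, 1), (1, 17, -5), (-5, 13, 7)
river cycle of g (length 6): (-7, 15, 3), (3, 15, -7), (-7, 13, 5), (5, 17, -1), (-1, 17, 5), (5, 13, -7)
cycles differ ⇒ inequivalent

no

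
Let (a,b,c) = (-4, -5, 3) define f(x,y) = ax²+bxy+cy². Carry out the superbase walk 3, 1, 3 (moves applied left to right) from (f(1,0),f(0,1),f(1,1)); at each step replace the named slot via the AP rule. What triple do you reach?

start (-4,3,-6) = (f(1,0),f(0,1),f(1,1))
replace slot 3: 2·((-4)+3) − (-6) = 4 → (-4,3,4)
replace slot 1: 2·(3+4) − (-4) = 18 → (18,3,4)
replace slot 3: 2·(18+3) − 4 = 38 → (18,3,38)

18,3,38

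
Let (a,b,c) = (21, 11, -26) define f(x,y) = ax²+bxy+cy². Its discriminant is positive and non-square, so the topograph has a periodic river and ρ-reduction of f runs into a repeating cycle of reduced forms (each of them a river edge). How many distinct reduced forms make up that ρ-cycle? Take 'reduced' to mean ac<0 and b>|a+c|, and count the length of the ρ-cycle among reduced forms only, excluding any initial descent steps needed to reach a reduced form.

D = 2305, ⌊√D⌋ = 48
river: ρ → (-26,41,6)
river: ρ → (6,43,-19)
river: ρ → (-19,33,16)
river: ρ → (16,31,-21)
river: ρ → (-21,11,26)
river: ρ → (26,41,-6)
river: ρ → (-6,43,19)
river: ρ → (19,33,-16)
river: ρ → (-16,31,21)
river: ρ → (21,11,-26)
ρ-cycle length = 10 (tail of 0 descent steps not counted)

10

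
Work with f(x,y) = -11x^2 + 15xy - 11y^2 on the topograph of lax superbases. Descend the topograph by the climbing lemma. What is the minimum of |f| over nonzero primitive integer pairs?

translate: b→7 (≡-15 mod 22), so (11,-15,11)→(11,7,7)
flip: (11,7,7)→(7,-7,11)
translate: b→7 (≡-7 mod 14), so (7,-7,11)→(7,7,11)
reduced (well bottom): (7,7,11) with a≤c, −a<b≤a
well minimum |f| = |-7| = 7 (negative-definite)

7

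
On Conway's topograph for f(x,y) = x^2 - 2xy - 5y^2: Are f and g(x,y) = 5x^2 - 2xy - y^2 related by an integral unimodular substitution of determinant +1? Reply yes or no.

D₁ = 24, D₂ = 24
river cycle of f (length 2): (1, 4, -2), (-2, 4, 1)
river cycle of g (length 2): (-1, 4, 2), (2, 4, -1)
cycles differ ⇒ inequivalent

no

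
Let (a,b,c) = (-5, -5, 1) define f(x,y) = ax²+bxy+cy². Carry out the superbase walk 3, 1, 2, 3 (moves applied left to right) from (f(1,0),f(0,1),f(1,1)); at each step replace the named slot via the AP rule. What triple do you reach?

start (-5,1,-9) = (f(1,0),f(0,1),f(1,1))
replace slot 3: 2·((-5)+1) − (-9) = 1 → (-5,1,1)
replace slot 1: 2·(1+1) − (-5) = 9 → (9,1,1)
replace slot 2: 2·(9+1) − 1 = 19 → (9,19,1)
replace slot 3: 2·(9+19) − 1 = 55 → (9,19,55)

9,19,55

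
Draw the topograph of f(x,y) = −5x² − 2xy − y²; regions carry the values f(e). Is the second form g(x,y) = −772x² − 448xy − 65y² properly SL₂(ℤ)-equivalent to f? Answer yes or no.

D₁ = -16, D₂ = -16
f is negative-definite; reduce −f:
−f: flip: (5,2,1)→(1,-2,5)
−f: translate: b→0 (≡-2 mod 2), so (1,-2,5)→(1,0,4)
−f: reduced (well bottom): (1,0,4) with a≤c, −a<b≤a
flip sign back: reduced form of f is (-1,0,-4)
g is negative-definite; reduce −g:
−g: flip: (772,448,65)→(65,-448,772)
−g: translate: b→-58 (≡-448 mod 130), so (65,-448,772)→(65,-58,13)
−g: flip: (65,-58,13)→(13,58,65)
−g: translate: b→6 (≡58 mod 26), so (13,58,65)→(13,6,1)
−g: flip: (13,6,1)→(1,-6,13)
−g: translate: b→0 (≡-6 mod 2), so (1,-6,13)→(1,0,4)
−g: reduced (well bottom): (1,0,4) with a≤c, −a<b≤a
flip sign back: reduced form of g is (-1,0,-4)
reduced forms (-1, 0, -4) vs (-1, 0, -4) ⇒ equivalent

yes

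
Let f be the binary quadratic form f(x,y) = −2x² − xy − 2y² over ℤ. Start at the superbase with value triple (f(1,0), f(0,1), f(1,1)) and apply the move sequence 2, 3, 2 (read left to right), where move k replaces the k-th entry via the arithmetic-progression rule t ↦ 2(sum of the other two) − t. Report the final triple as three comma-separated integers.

start (-2,-2,-5) = (f(1,0),f(0,1),f(1,1))
replace slot 2: 2·((-2)+(-5)) − (-2) = -12 → (-2,-12,-5)
replace slot 3: 2·((-2)+(-12)) − (-5) = -23 → (-2,-12,-23)
replace slot 2: 2·((-2)+(-23)) − (-12) = -38 → (-2,-38,-23)

-2,-38,-23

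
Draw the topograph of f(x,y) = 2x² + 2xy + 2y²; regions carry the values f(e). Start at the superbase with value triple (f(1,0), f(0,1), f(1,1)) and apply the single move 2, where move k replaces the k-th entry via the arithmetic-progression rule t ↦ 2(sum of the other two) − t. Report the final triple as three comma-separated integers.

start (2,2,6) = (f(1,0),f(0,1),f(1,1))
replace slot 2: 2·(2+6) − 2 = 14 → (2,14,6)

2,14,6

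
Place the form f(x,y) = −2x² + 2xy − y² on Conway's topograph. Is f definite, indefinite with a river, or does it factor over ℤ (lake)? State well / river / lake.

D = b²−4ac = 2² − 4·(-2)·(-1) = -4
D < 0 ⇒ definite ⇒ every region one sign ⇒ single well

well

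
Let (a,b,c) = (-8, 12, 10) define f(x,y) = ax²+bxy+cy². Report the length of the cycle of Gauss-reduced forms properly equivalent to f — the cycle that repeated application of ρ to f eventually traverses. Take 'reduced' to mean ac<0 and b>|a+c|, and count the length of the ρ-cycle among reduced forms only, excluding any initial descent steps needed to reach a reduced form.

D = 464, ⌊√D⌋ = 21
river: ρ → (10,8,-10)
river: ρ → (-10,12,8)
river: ρ → (8,20,-2)
river: ρ → (-2,20,8)
river: ρ → (8,12,-10)
river: ρ → (-10,8,10)
river: ρ → (10,12,-8)
river: ρ → (-8,20,2)
river: ρ → (2,20,-8)
river: ρ → (-8,12,10)
ρ-cycle length = 10 (tail of 0 descent steps not counted)

10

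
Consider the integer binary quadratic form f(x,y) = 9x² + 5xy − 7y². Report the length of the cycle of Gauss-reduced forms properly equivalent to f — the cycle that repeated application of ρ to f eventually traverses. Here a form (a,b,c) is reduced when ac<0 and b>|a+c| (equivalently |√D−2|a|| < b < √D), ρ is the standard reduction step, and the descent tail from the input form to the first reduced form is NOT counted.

D = 277, ⌊√D⌋ = 16
river: ρ → (-7,9,7)
river: ρ → (7,5,-9)
river: ρ → (-9,13,3)
river: ρ → (3,11,-13)
river: ρ → (-13,15,1)
river: ρ → (1,15,-13)
river: ρ → (-13,11,3)
river: ρ → (3,13,-9)
river: ρ → (-9,5,7)
river: ρ → (7,9,-7)
river: ρ → (-7,5,9)
river: ρ → (9,13,-3)
river: ρ → (-3,11,13)
river: ρ → (13,15,-1)
river: ρ → (-1,15,13)
river: ρ → (13,11,-3)
river: ρ → (-3,13,9)
river: ρ → (9,5,-7)
ρ-cycle length = 18 (tail of 0 descent steps not counted)

18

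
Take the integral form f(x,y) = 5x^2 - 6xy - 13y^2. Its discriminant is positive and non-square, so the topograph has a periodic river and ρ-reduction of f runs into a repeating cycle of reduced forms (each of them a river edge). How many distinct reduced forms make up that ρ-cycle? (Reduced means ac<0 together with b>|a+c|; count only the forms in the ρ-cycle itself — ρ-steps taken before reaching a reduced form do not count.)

D = 296, ⌊√D⌋ = 17
descent: ρ → (-13,6,5)
descent: ρ → (5,14,-5)  [lands on river]
river: ρ → (-5,16,2)
river: ρ → (2,16,-5)
river: ρ → (-5,14,5)
river: ρ → (5,16,-2)
river: ρ → (-2,16,5)
ρ-cycle length = 6 (tail of 2 descent steps not counted)

6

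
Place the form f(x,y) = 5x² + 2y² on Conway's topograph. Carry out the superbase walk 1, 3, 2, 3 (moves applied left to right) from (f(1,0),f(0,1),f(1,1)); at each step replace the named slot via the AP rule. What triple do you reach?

start (5,2,7) = (f(1,0),f(0,1),f(1,1))
replace slot 1: 2·(2+7) − 5 = 13 → (13,2,7)
replace slot 3: 2·(13+2) − 7 = 23 → (13,2,23)
replace slot 2: 2·(13+23) − 2 = 70 → (13,70,23)
replace slot 3: 2·(13+70) − 23 = 143 → (13,70,143)

13,70,143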